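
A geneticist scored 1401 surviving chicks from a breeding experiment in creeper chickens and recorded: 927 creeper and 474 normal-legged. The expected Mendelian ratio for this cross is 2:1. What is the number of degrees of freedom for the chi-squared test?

1

A goodness-of-fit test with 2 phenotype classes has df = 2 − 1 = 1.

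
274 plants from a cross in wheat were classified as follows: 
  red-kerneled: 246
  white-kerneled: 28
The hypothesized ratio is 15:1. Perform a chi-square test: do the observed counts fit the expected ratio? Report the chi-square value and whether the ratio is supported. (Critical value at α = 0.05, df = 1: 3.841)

The 15:1 ratio has 16 parts, so with N = 274 the expected counts are:
  red-kerneled: 274 × 15/16 = 256.875
  white-kerneled: 274 × 1/16 = 17.125
χ² = Σ (O − E)² / E
  red-kerneled: (246 − 256.875)² / 256.875 = 0.4604
  white-kerneled: (28 − 17.125)² / 17.125 = 6.9060
χ² = 0.4604 + 6.9060 = 7.3664 ≈ 7.366
Degrees of freedom = 2 − 1 = 1; critical value at α = 0.05 is 3.841.
Since 7.366 > 3.841, we reject the null hypothesis — the data do not fit the 15:1 ratio.

7.366; not consistent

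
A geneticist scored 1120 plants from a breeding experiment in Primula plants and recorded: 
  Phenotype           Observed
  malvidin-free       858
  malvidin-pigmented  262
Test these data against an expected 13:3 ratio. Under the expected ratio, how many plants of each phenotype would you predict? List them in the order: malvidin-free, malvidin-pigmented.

Total ratio parts = 16. Expected numbers out of 1120:
  malvidin-free: 1120 × 13/16 = 910
  malvidin-pigmented: 1120 × 3/16 = 210

910, 210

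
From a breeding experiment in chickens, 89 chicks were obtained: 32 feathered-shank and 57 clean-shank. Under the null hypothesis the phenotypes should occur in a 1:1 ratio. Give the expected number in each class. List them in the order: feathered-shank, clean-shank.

The 1:1 ratio has 2 parts, so with N = 89 the expected counts are:
  feathered-shank: 89 × 1/2 = 44.5
  clean-shank: 89 × 1/2 = 44.5

44.5, 44.5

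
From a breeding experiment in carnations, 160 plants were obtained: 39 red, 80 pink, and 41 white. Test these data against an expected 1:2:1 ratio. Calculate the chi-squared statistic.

Total ratio parts = 4. Expected numbers out of 160:
  red: 160 × 1/4 = 40
  pink: 160 × 2/4 = 80
  white: 160 × 1/4 = 40
χ² = Σ (O − E)² / E
  red: (39 − 40)² / 40 = 0.0250
  pink: (80 − 80)² / 80 = 0.0000
  white: (41 − 40)² / 40 = 0.0250
χ² = 0.0250 + 0.0000 + 0.0250 = 0.050

0.050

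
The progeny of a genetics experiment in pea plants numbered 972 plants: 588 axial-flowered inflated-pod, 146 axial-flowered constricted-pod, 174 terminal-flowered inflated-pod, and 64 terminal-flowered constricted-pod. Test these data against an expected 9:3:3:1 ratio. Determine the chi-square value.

10.870

Under the 9:3:3:1 hypothesis (Σ ratio = 16, N = 972):
  axial-flowered inflated-pod: 972 × 9/16 = 546.75
  axial-flowered constricted-pod: 972 × 3/16 = 182.25
  terminal-flowered inflated-pod: 972 × 3/16 = 182.25
  terminal-flowered constricted-pod: 972 × 1/16 = 60.75
χ² = Σ (O − E)² / E
  axial-flowered inflated-pod: (588 − 546.75)² / 546.75 = 3.1121
  axial-flowered constricted-pod: (146 − 182.25)² / 182.25 = 7.2102
  terminal-flowered inflated-pod: (174 − 182.25)² / 182.25 = 0.3735
  terminal-flowered constricted-pod: (64 − 60.75)² / 60.75 = 0.1739
χ² = 3.1121 + 7.2102 + 0.3735 + 0.1739 = 10.8697 ≈ 10.870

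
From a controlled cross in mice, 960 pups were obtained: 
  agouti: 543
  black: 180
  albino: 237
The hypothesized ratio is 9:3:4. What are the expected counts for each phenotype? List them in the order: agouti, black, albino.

540, 180, 240

Total ratio parts = 16. Expected numbers out of 960:
  agouti: 960 × 9/16 = 540
  black: 960 × 3/16 = 180
  albino: 960 × 4/16 = 240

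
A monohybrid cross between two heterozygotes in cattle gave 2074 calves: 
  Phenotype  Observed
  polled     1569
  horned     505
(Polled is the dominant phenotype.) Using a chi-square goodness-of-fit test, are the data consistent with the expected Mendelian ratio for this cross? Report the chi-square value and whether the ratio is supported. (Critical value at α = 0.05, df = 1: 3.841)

0.469; consistent

For a monohybrid cross between heterozygotes with complete dominance, the expected phenotypic ratio is 3:1.
Expected counts for N = 2074 under a 3:1 ratio (total parts = 4):
  polled: 2074 × 3/4 = 1555.5
  horned: 2074 × 1/4 = 518.5
χ² = Σ (O − E)² / E
  polled: (1569 − 1555.5)² / 1555.5 = 0.1172
  horned: (505 − 518.5)² / 518.5 = 0.3515
χ² = 0.1172 + 0.3515 = 0.4687 ≈ 0.469
Degrees of freedom = 2 − 1 = 1; critical value at α = 0.05 is 3.841.
Since 0.469 < 3.841, we fail to reject the null hypothesis — the data are consistent with the 3:1 ratio.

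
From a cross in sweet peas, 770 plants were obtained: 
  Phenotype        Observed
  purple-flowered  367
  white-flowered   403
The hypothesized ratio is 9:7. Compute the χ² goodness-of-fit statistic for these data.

23.075

Expected counts for N = 770 under a 9:7 ratio (total parts = 16):
  purple-flowered: 770 × 9/16 = 433.125
  white-flowered: 770 × 7/16 = 336.875
χ² = Σ (O − E)² / E
  purple-flowered: (367 − 433.125)² / 433.125 = 10.0953
  white-flowered: (403 − 336.875)² / 336.875 = 12.9796
χ² = 10.0953 + 12.9796 = 23.0749 ≈ 23.075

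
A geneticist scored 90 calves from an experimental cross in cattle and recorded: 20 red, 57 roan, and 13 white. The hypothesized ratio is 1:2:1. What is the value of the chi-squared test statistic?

7.489

Expected counts for N = 90 under a 1:2:1 ratio (total parts = 4):
  red: 90 × 1/4 = 22.5
  roan: 90 × 2/4 = 45
  white: 90 × 1/4 = 22.5
χ² = Σ (O − E)² / E
  red: (20 − 22.5)² / 22.5 = 0.2778
  roan: (57 − 45)² / 45 = 3.2000
  white: (13 − 22.5)² / 22.5 = 4.0111
χ² = 0.2778 + 3.2000 + 4.0111 = 7.4889 ≈ 7.489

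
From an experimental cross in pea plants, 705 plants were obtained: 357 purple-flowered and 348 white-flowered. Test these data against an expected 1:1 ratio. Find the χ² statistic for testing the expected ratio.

Expected counts for N = 705 under a 1:1 ratio (total parts = 2):
  purple-flowered: 705 × 1/2 = 352.5
  white-flowered: 705 × 1/2 = 352.5
χ² = Σ (O − E)² / E
  purple-flowered: (357 − 352.5)² / 352.5 = 0.0574
  white-flowered: (348 − 352.5)² / 352.5 = 0.0574
χ² = 0.0574 + 0.0574 = 0.1148 ≈ 0.115

0.115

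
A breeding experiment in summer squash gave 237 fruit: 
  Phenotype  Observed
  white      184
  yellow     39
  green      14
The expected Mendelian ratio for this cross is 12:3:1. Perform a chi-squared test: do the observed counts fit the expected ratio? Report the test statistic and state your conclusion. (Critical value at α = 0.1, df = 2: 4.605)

0.930; consistent

Total ratio parts = 16. Expected numbers out of 237:
  white: 237 × 12/16 = 177.75
  yellow: 237 × 3/16 = 44.4375
  green: 237 × 1/16 = 14.8125
χ² = Σ (O − E)² / E
  white: (184 − 177.75)² / 177.75 = 0.2198
  yellow: (39 − 44.4375)² / 44.4375 = 0.6653
  green: (14 − 14.8125)² / 14.8125 = 0.0446
χ² = 0.2198 + 0.6653 + 0.0446 = 0.9297 ≈ 0.930
Degrees of freedom = 3 − 1 = 2; critical value at α = 0.1 is 4.605.
Since 0.930 < 4.605, we fail to reject the null hypothesis — the data are consistent with the 12:3:1 ratio.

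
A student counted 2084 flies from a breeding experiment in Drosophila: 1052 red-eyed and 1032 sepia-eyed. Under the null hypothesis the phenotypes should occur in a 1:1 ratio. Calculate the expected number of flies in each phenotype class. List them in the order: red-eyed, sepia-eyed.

Total ratio parts = 2. Expected numbers out of 2084:
  red-eyed: 2084 × 1/2 = 1042
  sepia-eyed: 2084 × 1/2 = 1042

1042, 1042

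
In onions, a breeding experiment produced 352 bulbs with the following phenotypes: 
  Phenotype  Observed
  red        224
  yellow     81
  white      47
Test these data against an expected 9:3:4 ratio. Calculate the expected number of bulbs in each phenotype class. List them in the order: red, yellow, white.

The 9:3:4 ratio has 16 parts, so with N = 352 the expected counts are:
  red: 352 × 9/16 = 198
  yellow: 352 × 3/16 = 66
  white: 352 × 4/16 = 88

198, 66, 88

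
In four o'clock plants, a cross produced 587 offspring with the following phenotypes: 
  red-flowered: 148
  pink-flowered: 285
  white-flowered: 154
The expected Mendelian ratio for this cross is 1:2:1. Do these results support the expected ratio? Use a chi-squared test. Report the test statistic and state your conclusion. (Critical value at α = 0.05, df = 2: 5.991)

The 1:2:1 ratio has 4 parts, so with N = 587 the expected counts are:
  red-flowered: 587 × 1/4 = 146.75
  pink-flowered: 587 × 2/4 = 293.5
  white-flowered: 587 × 1/4 = 146.75
χ² = Σ (O − E)² / E
  red-flowered: (148 − 146.75)² / 146.75 = 0.0106
  pink-flowered: (285 − 293.5)² / 293.5 = 0.2462
  white-flowered: (154 − 146.75)² / 146.75 = 0.3582
χ² = 0.0106 + 0.2462 + 0.3582 = 0.615
Degrees of freedom = 3 − 1 = 2; critical value at α = 0.05 is 5.991.
Since 0.615 < 5.991, we fail to reject the null hypothesis — the data are consistent with the 1:2:1 ratio.

0.615; consistent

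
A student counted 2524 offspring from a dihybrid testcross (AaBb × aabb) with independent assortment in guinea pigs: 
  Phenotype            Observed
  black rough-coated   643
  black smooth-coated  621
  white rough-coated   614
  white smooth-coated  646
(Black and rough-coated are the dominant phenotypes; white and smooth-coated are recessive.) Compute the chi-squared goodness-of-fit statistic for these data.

A dihybrid testcross with independent assortment gives a 1:1:1:1 ratio.
Total ratio parts = 4. Expected numbers out of 2524:
  black rough-coated: 2524 × 1/4 = 631
  black smooth-coated: 2524 × 1/4 = 631
  white rough-coated: 2524 × 1/4 = 631
  white smooth-coated: 2524 × 1/4 = 631
χ² = Σ (O − E)² / E
  black rough-coated: (643 − 631)² / 631 = 0.2282
  black smooth-coated: (621 − 631)² / 631 = 0.1585
  white rough-coated: (614 − 631)² / 631 = 0.4580
  white smooth-coated: (646 − 631)² / 631 = 0.3566
χ² = 0.2282 + 0.1585 + 0.4580 + 0.3566 = 1.2013 ≈ 1.201

1.201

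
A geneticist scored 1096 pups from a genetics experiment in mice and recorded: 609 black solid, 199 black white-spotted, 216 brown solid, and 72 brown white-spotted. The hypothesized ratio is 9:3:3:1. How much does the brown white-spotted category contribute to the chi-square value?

0.179

Total ratio parts = 16. Expected numbers out of 1096:
  black solid: 1096 × 9/16 = 616.5
  black white-spotted: 1096 × 3/16 = 205.5
  brown solid: 1096 × 3/16 = 205.5
  brown white-spotted: 1096 × 1/16 = 68.5
Contribution of brown white-spotted: (72 − 68.5)² / 68.5 = 0.1788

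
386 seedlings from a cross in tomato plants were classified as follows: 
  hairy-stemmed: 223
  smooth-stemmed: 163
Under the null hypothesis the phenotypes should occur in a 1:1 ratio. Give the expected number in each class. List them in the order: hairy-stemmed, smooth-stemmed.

193, 193

The 1:1 ratio has 2 parts, so with N = 386 the expected counts are:
  hairy-stemmed: 386 × 1/2 = 193
  smooth-stemmed: 386 × 1/2 = 193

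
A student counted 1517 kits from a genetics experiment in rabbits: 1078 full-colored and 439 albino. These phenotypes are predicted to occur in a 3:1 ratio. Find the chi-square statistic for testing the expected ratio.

12.551

The 3:1 ratio has 4 parts, so with N = 1517 the expected counts are:
  full-colored: 1517 × 3/4 = 1137.75
  albino: 1517 × 1/4 = 379.25
χ² = Σ (O − E)² / E
  full-colored: (1078 − 1137.75)² / 1137.75 = 3.1378
  albino: (439 − 379.25)² / 379.25 = 9.4135
χ² = 3.1378 + 9.4135 = 12.5513 ≈ 12.551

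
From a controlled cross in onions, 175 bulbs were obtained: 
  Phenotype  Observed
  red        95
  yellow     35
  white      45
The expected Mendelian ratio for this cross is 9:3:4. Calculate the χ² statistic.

0.302

Total ratio parts = 16. Expected numbers out of 175:
  red: 175 × 9/16 = 98.4375
  yellow: 175 × 3/16 = 32.8125
  white: 175 × 4/16 = 43.75
χ² = Σ (O − E)² / E
  red: (95 − 98.4375)² / 98.4375 = 0.1200
  yellow: (35 − 32.8125)² / 32.8125 = 0.1458
  white: (45 − 43.75)² / 43.75 = 0.0357
χ² = 0.1200 + 0.1458 + 0.0357 = 0.3015 ≈ 0.302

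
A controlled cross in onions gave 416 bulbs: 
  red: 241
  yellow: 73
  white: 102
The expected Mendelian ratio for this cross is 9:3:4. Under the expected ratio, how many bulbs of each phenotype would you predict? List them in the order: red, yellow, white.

Expected counts for N = 416 under a 9:3:4 ratio (total parts = 16):
  red: 416 × 9/16 = 234
  yellow: 416 × 3/16 = 78
  white: 416 × 4/16 = 104

234, 78, 104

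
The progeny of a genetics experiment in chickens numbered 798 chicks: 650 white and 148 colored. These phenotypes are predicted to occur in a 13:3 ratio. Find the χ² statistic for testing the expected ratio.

Total ratio parts = 16. Expected numbers out of 798:
  white: 798 × 13/16 = 648.375
  colored: 798 × 3/16 = 149.625
χ² = Σ (O − E)² / E
  white: (650 − 648.375)² / 648.375 = 0.0041
  colored: (148 − 149.625)² / 149.625 = 0.0176
χ² = 0.0041 + 0.0176 = 0.0217 ≈ 0.022

0.022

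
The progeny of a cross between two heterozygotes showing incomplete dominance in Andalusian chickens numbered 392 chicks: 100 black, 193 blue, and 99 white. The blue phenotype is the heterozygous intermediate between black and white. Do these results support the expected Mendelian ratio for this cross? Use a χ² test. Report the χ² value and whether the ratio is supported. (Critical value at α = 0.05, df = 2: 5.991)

With incomplete dominance, a heterozygote × heterozygote cross gives a 1:2:1 phenotypic ratio.
Under the 1:2:1 hypothesis (Σ ratio = 4, N = 392):
  black: 392 × 1/4 = 98
  blue: 392 × 2/4 = 196
  white: 392 × 1/4 = 98
χ² = Σ (O − E)² / E
  black: (100 − 98)² / 98 = 0.0408
  blue: (193 − 196)² / 196 = 0.0459
  white: (99 − 98)² / 98 = 0.0102
χ² = 0.0408 + 0.0459 + 0.0102 = 0.0969 ≈ 0.097
Degrees of freedom = 3 − 1 = 2; critical value at α = 0.05 is 5.991.
Since 0.097 < 5.991, we fail to reject the null hypothesis — the data are consistent with the 1:2:1 ratio.

0.097; consistent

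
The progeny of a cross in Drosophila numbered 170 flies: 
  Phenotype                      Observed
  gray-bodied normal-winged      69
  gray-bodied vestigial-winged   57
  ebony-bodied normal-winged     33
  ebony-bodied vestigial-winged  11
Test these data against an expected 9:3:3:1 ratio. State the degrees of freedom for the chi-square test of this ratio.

3

A goodness-of-fit test with 4 phenotype classes has df = 4 − 1 = 3.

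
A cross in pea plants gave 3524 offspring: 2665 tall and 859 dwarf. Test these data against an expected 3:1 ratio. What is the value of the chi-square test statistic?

0.733

Expected counts for N = 3524 under a 3:1 ratio (total parts = 4):
  tall: 3524 × 3/4 = 2643
  dwarf: 3524 × 1/4 = 881
χ² = Σ (O − E)² / E
  tall: (2665 − 2643)² / 2643 = 0.1831
  dwarf: (859 − 881)² / 881 = 0.5494
χ² = 0.1831 + 0.5494 = 0.7325 ≈ 0.733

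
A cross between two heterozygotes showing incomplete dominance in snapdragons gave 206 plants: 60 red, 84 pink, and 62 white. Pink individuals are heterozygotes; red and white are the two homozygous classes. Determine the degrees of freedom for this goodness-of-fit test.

2

With incomplete dominance, a heterozygote × heterozygote cross gives a 1:2:1 phenotypic ratio.
A goodness-of-fit test with 3 phenotype classes has df = 3 − 1 = 2.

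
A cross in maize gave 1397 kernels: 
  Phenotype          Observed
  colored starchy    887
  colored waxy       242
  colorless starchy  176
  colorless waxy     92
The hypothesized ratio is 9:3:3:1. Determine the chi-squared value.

42.994

Expected counts for N = 1397 under a 9:3:3:1 ratio (total parts = 16):
  colored starchy: 1397 × 9/16 = 785.8125
  colored waxy: 1397 × 3/16 = 261.9375
  colorless starchy: 1397 × 3/16 = 261.9375
  colorless waxy: 1397 × 1/16 = 87.3125
χ² = Σ (O − E)² / E
  colored starchy: (887 − 785.8125)² / 785.8125 = 13.0297
  colored waxy: (242 − 261.9375)² / 261.9375 = 1.5176
  colorless starchy: (176 − 261.9375)² / 261.9375 = 28.1947
  colorless waxy: (92 − 87.3125)² / 87.3125 = 0.2517
χ² = 13.0297 + 1.5176 + 28.1947 + 0.2517 = 42.9937 ≈ 42.994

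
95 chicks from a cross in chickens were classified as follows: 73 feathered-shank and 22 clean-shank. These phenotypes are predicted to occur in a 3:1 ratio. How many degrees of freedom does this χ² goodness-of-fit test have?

1

A goodness-of-fit test with 2 phenotype classes has df = 2 − 1 = 1.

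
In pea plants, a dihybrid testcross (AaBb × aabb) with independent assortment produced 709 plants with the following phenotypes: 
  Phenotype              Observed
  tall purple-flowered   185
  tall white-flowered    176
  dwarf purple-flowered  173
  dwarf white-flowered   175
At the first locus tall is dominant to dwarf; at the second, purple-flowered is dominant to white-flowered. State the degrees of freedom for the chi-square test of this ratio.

A dihybrid testcross with independent assortment gives a 1:1:1:1 ratio.
A goodness-of-fit test with 4 phenotype classes has df = 4 − 1 = 3.

3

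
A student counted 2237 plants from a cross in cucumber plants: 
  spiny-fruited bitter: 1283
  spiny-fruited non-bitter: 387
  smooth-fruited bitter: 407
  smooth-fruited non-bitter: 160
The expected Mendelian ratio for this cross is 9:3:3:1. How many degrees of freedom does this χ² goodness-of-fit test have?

A goodness-of-fit test with 4 phenotype classes has df = 4 − 1 = 3.

3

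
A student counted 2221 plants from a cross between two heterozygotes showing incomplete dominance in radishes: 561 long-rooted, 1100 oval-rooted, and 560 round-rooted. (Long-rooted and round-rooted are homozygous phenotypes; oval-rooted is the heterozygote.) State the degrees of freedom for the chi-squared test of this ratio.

With incomplete dominance, a heterozygote × heterozygote cross gives a 1:2:1 phenotypic ratio.
A goodness-of-fit test with 3 phenotype classes has df = 3 − 1 = 2.

2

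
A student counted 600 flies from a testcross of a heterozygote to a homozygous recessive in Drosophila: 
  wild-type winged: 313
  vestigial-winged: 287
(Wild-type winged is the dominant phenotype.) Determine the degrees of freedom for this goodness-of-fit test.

A testcross of a heterozygote (Aa × aa) gives a 1:1 phenotypic ratio.
A goodness-of-fit test with 2 phenotype classes has df = 2 − 1 = 1.

1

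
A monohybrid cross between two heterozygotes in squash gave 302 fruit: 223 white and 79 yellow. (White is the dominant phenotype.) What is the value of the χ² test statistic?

For a monohybrid cross between heterozygotes with complete dominance, the expected phenotypic ratio is 3:1.
Under the 3:1 hypothesis (Σ ratio = 4, N = 302):
  white: 302 × 3/4 = 226.5
  yellow: 302 × 1/4 = 75.5
χ² = Σ (O − E)² / E
  white: (223 − 226.5)² / 226.5 = 0.0541
  yellow: (79 − 75.5)² / 75.5 = 0.1623
χ² = 0.0541 + 0.1623 = 0.2164 ≈ 0.216

0.216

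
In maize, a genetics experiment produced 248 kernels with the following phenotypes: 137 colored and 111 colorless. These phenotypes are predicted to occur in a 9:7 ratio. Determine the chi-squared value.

Expected counts for N = 248 under a 9:7 ratio (total parts = 16):
  colored: 248 × 9/16 = 139.5
  colorless: 248 × 7/16 = 108.5
χ² = Σ (O − E)² / E
  colored: (137 − 139.5)² / 139.5 = 0.0448
  colorless: (111 − 108.5)² / 108.5 = 0.0576
χ² = 0.0448 + 0.0576 = 0.1024 ≈ 0.102

0.102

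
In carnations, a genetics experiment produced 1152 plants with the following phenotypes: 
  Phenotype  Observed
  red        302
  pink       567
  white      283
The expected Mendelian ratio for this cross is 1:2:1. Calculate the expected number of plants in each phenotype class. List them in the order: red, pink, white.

288, 576, 288

Total ratio parts = 4. Expected numbers out of 1152:
  red: 1152 × 1/4 = 288
  pink: 1152 × 2/4 = 576
  white: 1152 × 1/4 = 288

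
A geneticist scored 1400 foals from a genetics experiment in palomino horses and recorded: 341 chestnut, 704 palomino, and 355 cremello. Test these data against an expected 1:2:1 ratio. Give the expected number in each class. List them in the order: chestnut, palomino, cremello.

Under the 1:2:1 hypothesis (Σ ratio = 4, N = 1400):
  chestnut: 1400 × 1/4 = 350
  palomino: 1400 × 2/4 = 700
  cremello: 1400 × 1/4 = 350

350, 700, 350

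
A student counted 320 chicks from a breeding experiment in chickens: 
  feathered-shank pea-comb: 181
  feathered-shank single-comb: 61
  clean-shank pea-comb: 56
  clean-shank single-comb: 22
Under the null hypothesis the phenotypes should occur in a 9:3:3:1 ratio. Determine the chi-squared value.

Under the 9:3:3:1 hypothesis (Σ ratio = 16, N = 320):
  feathered-shank pea-comb: 320 × 9/16 = 180
  feathered-shank single-comb: 320 × 3/16 = 60
  clean-shank pea-comb: 320 × 3/16 = 60
  clean-shank single-comb: 320 × 1/16 = 20
χ² = Σ (O − E)² / E
  feathered-shank pea-comb: (181 − 180)² / 180 = 0.0056
  feathered-shank single-comb: (61 − 60)² / 60 = 0.0167
  clean-shank pea-comb: (56 − 60)² / 60 = 0.2667
  clean-shank single-comb: (22 − 20)² / 20 = 0.2000
χ² = 0.0056 + 0.0167 + 0.2667 + 0.2000 = 0.489

0.489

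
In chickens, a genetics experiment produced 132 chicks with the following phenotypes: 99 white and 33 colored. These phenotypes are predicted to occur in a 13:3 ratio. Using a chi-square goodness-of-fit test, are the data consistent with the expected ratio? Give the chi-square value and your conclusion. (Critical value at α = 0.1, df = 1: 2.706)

The 13:3 ratio has 16 parts, so with N = 132 the expected counts are:
  white: 132 × 13/16 = 107.25
  colored: 132 × 3/16 = 24.75
χ² = Σ (O − E)² / E
  white: (99 − 107.25)² / 107.25 = 0.6346
  colored: (33 − 24.75)² / 24.75 = 2.7500
χ² = 0.6346 + 2.7500 = 3.3846 ≈ 3.385
Degrees of freedom = 2 − 1 = 1; critical value at α = 0.1 is 2.706.
Since 3.385 > 2.706, we reject the null hypothesis — the data do not fit the 13:3 ratio.

3.385; not consistent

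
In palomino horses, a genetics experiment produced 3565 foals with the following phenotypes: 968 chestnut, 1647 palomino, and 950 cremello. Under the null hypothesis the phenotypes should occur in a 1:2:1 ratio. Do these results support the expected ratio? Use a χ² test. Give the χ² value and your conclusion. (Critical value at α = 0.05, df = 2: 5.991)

Under the 1:2:1 hypothesis (Σ ratio = 4, N = 3565):
  chestnut: 3565 × 1/4 = 891.25
  palomino: 3565 × 2/4 = 1782.5
  cremello: 3565 × 1/4 = 891.25
χ² = Σ (O − E)² / E
  chestnut: (968 − 891.25)² / 891.25 = 6.6093
  palomino: (1647 − 1782.5)² / 1782.5 = 10.3003
  cremello: (950 − 891.25)² / 891.25 = 3.8727
χ² = 6.6093 + 10.3003 + 3.8727 = 20.7823 ≈ 20.782
Degrees of freedom = 3 − 1 = 2; critical value at α = 0.05 is 5.991.
Since 20.782 > 5.991, we reject the null hypothesis — the data do not fit the 1:2:1 ratio.

20.782; not consistent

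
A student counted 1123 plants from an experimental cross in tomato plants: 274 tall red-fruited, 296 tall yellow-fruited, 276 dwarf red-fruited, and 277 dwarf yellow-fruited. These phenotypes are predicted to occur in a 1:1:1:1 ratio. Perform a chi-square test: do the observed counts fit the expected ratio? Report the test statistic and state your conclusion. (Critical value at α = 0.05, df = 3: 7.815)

1.121; consistent

Total ratio parts = 4. Expected numbers out of 1123:
  tall red-fruited: 1123 × 1/4 = 280.75
  tall yellow-fruited: 1123 × 1/4 = 280.75
  dwarf red-fruited: 1123 × 1/4 = 280.75
  dwarf yellow-fruited: 1123 × 1/4 = 280.75
χ² = Σ (O − E)² / E
  tall red-fruited: (274 − 280.75)² / 280.75 = 0.1623
  tall yellow-fruited: (296 − 280.75)² / 280.75 = 0.8284
  dwarf red-fruited: (276 − 280.75)² / 280.75 = 0.0804
  dwarf yellow-fruited: (277 − 280.75)² / 280.75 = 0.0501
χ² = 0.1623 + 0.8284 + 0.0804 + 0.0501 = 1.1212 ≈ 1.121
Degrees of freedom = 4 − 1 = 3; critical value at α = 0.05 is 7.815.
Since 1.121 < 7.815, we fail to reject the null hypothesis — the data are consistent with the 1:1:1:1 ratio.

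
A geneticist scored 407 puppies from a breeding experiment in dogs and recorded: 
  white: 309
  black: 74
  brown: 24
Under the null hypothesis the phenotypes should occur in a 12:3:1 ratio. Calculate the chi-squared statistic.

0.197

Total ratio parts = 16. Expected numbers out of 407:
  white: 407 × 12/16 = 305.25
  black: 407 × 3/16 = 76.3125
  brown: 407 × 1/16 = 25.4375
χ² = Σ (O − E)² / E
  white: (309 − 305.25)² / 305.25 = 0.0461
  black: (74 − 76.3125)² / 76.3125 = 0.0701
  brown: (24 − 25.4375)² / 25.4375 = 0.0812
χ² = 0.0461 + 0.0701 + 0.0812 = 0.1974 ≈ 0.197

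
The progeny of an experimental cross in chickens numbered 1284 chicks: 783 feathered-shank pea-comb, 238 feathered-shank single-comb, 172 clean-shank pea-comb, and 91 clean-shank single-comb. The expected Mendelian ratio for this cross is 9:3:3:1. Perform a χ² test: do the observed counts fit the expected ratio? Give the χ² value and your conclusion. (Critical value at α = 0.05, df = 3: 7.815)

The 9:3:3:1 ratio has 16 parts, so with N = 1284 the expected counts are:
  feathered-shank pea-comb: 1284 × 9/16 = 722.25
  feathered-shank single-comb: 1284 × 3/16 = 240.75
  clean-shank pea-comb: 1284 × 3/16 = 240.75
  clean-shank single-comb: 1284 × 1/16 = 80.25
χ² = Σ (O − E)² / E
  feathered-shank pea-comb: (783 − 722.25)² / 722.25 = 5.1098
  feathered-shank single-comb: (238 − 240.75)² / 240.75 = 0.0314
  clean-shank pea-comb: (172 − 240.75)² / 240.75 = 19.6327
  clean-shank single-comb: (91 − 80.25)² / 80.25 = 1.4400
χ² = 5.1098 + 0.0314 + 19.6327 + 1.4400 = 26.2139 ≈ 26.214
Degrees of freedom = 4 − 1 = 3; critical value at α = 0.05 is 7.815.
Since 26.214 > 7.815, we reject the null hypothesis — the data do not fit the 9:3:3:1 ratio.

26.214; not consistent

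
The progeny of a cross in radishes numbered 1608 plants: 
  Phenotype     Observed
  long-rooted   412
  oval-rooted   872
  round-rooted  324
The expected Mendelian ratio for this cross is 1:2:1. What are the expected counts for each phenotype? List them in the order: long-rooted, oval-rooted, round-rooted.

402, 804, 402

Expected counts for N = 1608 under a 1:2:1 ratio (total parts = 4):
  long-rooted: 1608 × 1/4 = 402
  oval-rooted: 1608 × 2/4 = 804
  round-rooted: 1608 × 1/4 = 402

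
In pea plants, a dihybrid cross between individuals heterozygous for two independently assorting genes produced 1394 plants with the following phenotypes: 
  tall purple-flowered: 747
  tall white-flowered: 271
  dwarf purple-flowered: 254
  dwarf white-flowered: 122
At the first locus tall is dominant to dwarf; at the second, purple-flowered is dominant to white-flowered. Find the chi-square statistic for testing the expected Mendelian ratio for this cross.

16.280

A dihybrid F₂ with independent assortment and complete dominance at both loci gives a 9:3:3:1 phenotypic ratio.
Total ratio parts = 16. Expected numbers out of 1394:
  tall purple-flowered: 1394 × 9/16 = 784.125
  tall white-flowered: 1394 × 3/16 = 261.375
  dwarf purple-flowered: 1394 × 3/16 = 261.375
  dwarf white-flowered: 1394 × 1/16 = 87.125
χ² = Σ (O − E)² / E
  tall purple-flowered: (747 − 784.125)² / 784.125 = 1.7577
  tall white-flowered: (271 − 261.375)² / 261.375 = 0.3544
  dwarf purple-flowered: (254 − 261.375)² / 261.375 = 0.2081
  dwarf white-flowered: (122 − 87.125)² / 87.125 = 13.9600
χ² = 1.7577 + 0.3544 + 0.2081 + 13.9600 = 16.2802 ≈ 16.280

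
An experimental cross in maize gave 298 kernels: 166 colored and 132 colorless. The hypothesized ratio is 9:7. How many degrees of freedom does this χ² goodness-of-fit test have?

1

A goodness-of-fit test with 2 phenotype classes has df = 2 − 1 = 1.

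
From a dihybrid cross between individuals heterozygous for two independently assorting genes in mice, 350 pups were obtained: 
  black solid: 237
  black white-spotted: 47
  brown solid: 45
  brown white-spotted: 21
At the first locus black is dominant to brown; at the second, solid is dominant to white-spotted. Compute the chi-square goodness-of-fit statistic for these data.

A dihybrid F₂ with independent assortment and complete dominance at both loci gives a 9:3:3:1 phenotypic ratio.
The 9:3:3:1 ratio has 16 parts, so with N = 350 the expected counts are:
  black solid: 350 × 9/16 = 196.875
  black white-spotted: 350 × 3/16 = 65.625
  brown solid: 350 × 3/16 = 65.625
  brown white-spotted: 350 × 1/16 = 21.875
χ² = Σ (O − E)² / E
  black solid: (237 − 196.875)² / 196.875 = 8.1779
  black white-spotted: (47 − 65.625)² / 65.625 = 5.2860
  brown solid: (45 − 65.625)² / 65.625 = 6.4821
  brown white-spotted: (21 − 21.875)² / 21.875 = 0.0350
χ² = 8.1779 + 5.2860 + 6.4821 + 0.0350 = 19.981

19.981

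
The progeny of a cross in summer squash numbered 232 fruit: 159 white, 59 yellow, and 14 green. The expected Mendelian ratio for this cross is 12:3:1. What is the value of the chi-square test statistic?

The 12:3:1 ratio has 16 parts, so with N = 232 the expected counts are:
  white: 232 × 12/16 = 174
  yellow: 232 × 3/16 = 43.5
  green: 232 × 1/16 = 14.5
χ² = Σ (O − E)² / E
  white: (159 − 174)² / 174 = 1.2931
  yellow: (59 − 43.5)² / 43.5 = 5.5230
  green: (14 − 14.5)² / 14.5 = 0.0172
χ² = 1.2931 + 5.5230 + 0.0172 = 6.8333 ≈ 6.833

6.833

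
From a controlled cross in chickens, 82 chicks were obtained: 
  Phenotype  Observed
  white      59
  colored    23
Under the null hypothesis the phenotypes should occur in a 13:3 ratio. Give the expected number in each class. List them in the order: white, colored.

66.625, 15.375

Expected counts for N = 82 under a 13:3 ratio (total parts = 16):
  white: 82 × 13/16 = 66.625
  colored: 82 × 3/16 = 15.375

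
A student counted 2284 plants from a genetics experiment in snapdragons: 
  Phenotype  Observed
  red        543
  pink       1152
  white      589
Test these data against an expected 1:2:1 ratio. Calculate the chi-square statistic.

Expected counts for N = 2284 under a 1:2:1 ratio (total parts = 4):
  red: 2284 × 1/4 = 571
  pink: 2284 × 2/4 = 1142
  white: 2284 × 1/4 = 571
χ² = Σ (O − E)² / E
  red: (543 − 571)² / 571 = 1.3730
  pink: (1152 − 1142)² / 1142 = 0.0876
  white: (589 − 571)² / 571 = 0.5674
χ² = 1.3730 + 0.0876 + 0.5674 = 2.028

2.028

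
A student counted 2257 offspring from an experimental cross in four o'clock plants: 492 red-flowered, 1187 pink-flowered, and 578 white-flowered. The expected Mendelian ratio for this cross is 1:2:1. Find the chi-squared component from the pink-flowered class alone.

The 1:2:1 ratio has 4 parts, so with N = 2257 the expected counts are:
  red-flowered: 2257 × 1/4 = 564.25
  pink-flowered: 2257 × 2/4 = 1128.5
  white-flowered: 2257 × 1/4 = 564.25
Contribution of pink-flowered: (1187 − 1128.5)² / 1128.5 = 3.0326

3.033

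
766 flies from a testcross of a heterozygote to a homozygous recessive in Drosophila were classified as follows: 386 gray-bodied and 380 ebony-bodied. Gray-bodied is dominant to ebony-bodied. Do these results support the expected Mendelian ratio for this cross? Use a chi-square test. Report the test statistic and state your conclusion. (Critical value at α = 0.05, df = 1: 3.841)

A testcross of a heterozygote (Aa × aa) gives a 1:1 phenotypic ratio.
Expected counts for N = 766 under a 1:1 ratio (total parts = 2):
  gray-bodied: 766 × 1/2 = 383
  ebony-bodied: 766 × 1/2 = 383
χ² = Σ (O − E)² / E
  gray-bodied: (386 − 383)² / 383 = 0.0235
  ebony-bodied: (380 − 383)² / 383 = 0.0235
χ² = 0.0235 + 0.0235 = 0.047
Degrees of freedom = 2 − 1 = 1; critical value at α = 0.05 is 3.841.
Since 0.047 < 3.841, we fail to reject the null hypothesis — the data are consistent with the 1:1 ratio.

0.047; consistent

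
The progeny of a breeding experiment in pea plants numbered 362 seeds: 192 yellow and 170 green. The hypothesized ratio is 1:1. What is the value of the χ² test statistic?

Expected counts for N = 362 under a 1:1 ratio (total parts = 2):
  yellow: 362 × 1/2 = 181
  green: 362 × 1/2 = 181
χ² = Σ (O − E)² / E
  yellow: (192 − 181)² / 181 = 0.6685
  green: (170 − 181)² / 181 = 0.6685
χ² = 0.6685 + 0.6685 = 1.337

1.337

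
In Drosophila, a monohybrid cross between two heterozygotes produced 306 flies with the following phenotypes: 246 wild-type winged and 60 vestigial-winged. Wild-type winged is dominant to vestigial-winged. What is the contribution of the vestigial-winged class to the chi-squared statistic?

3.559

For a monohybrid cross between heterozygotes with complete dominance, the expected phenotypic ratio is 3:1.
Total ratio parts = 4. Expected numbers out of 306:
  wild-type winged: 306 × 3/4 = 229.5
  vestigial-winged: 306 × 1/4 = 76.5
Contribution of vestigial-winged: (60 − 76.5)² / 76.5 = 3.5588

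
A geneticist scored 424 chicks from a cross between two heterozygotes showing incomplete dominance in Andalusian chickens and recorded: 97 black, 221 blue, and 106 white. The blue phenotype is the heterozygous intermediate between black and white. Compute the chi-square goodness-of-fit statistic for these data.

With incomplete dominance, a heterozygote × heterozygote cross gives a 1:2:1 phenotypic ratio.
The 1:2:1 ratio has 4 parts, so with N = 424 the expected counts are:
  black: 424 × 1/4 = 106
  blue: 424 × 2/4 = 212
  white: 424 × 1/4 = 106
χ² = Σ (O − E)² / E
  black: (97 − 106)² / 106 = 0.7642
  blue: (221 − 212)² / 212 = 0.3821
  white: (106 − 106)² / 106 = 0.0000
χ² = 0.7642 + 0.3821 + 0.0000 = 1.1463 ≈ 1.146

1.146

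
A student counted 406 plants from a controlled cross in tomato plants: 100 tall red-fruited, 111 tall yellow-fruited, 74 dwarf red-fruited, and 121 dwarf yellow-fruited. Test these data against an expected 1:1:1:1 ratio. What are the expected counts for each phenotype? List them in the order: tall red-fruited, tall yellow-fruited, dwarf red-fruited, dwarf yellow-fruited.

101.5, 101.5, 101.5, 101.5

Under the 1:1:1:1 hypothesis (Σ ratio = 4, N = 406):
  tall red-fruited: 406 × 1/4 = 101.5
  tall yellow-fruited: 406 × 1/4 = 101.5
  dwarf red-fruited: 406 × 1/4 = 101.5
  dwarf yellow-fruited: 406 × 1/4 = 101.5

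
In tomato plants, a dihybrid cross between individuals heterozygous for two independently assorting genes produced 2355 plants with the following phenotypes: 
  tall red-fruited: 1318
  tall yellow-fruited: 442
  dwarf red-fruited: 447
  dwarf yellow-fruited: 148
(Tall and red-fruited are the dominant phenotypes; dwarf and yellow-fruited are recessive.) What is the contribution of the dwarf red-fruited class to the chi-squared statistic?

A dihybrid F₂ with independent assortment and complete dominance at both loci gives a 9:3:3:1 phenotypic ratio.
Under the 9:3:3:1 hypothesis (Σ ratio = 16, N = 2355):
  tall red-fruited: 2355 × 9/16 = 1324.6875
  tall yellow-fruited: 2355 × 3/16 = 441.5625
  dwarf red-fruited: 2355 × 3/16 = 441.5625
  dwarf yellow-fruited: 2355 × 1/16 = 147.1875
Contribution of dwarf red-fruited: (447 − 441.5625)² / 441.5625 = 0.0670

0.067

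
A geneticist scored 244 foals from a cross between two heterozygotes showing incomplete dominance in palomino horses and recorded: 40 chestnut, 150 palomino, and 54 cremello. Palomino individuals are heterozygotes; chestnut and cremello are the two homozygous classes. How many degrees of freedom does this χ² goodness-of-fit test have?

2

With incomplete dominance, a heterozygote × heterozygote cross gives a 1:2:1 phenotypic ratio.
A goodness-of-fit test with 3 phenotype classes has df = 3 − 1 = 2.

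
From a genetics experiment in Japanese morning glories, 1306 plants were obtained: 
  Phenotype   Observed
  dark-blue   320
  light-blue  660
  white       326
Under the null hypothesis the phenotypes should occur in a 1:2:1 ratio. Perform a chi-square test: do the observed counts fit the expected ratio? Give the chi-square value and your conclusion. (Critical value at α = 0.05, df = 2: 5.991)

0.205; consistent

Expected counts for N = 1306 under a 1:2:1 ratio (total parts = 4):
  dark-blue: 1306 × 1/4 = 326.5
  light-blue: 1306 × 2/4 = 653
  white: 1306 × 1/4 = 326.5
χ² = Σ (O − E)² / E
  dark-blue: (320 − 326.5)² / 326.5 = 0.1294
  light-blue: (660 − 653)² / 653 = 0.0750
  white: (326 − 326.5)² / 326.5 = 0.0008
χ² = 0.1294 + 0.0750 + 0.0008 = 0.2052 ≈ 0.205
Degrees of freedom = 3 − 1 = 2; critical value at α = 0.05 is 5.991.
Since 0.205 < 5.991, we fail to reject the null hypothesis — the data are consistent with the 1:2:1 ratio.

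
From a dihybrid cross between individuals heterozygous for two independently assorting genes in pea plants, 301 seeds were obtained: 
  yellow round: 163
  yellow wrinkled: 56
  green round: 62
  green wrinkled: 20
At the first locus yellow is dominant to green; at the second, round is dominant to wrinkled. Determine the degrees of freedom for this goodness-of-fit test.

A dihybrid F₂ with independent assortment and complete dominance at both loci gives a 9:3:3:1 phenotypic ratio.
A goodness-of-fit test with 4 phenotype classes has df = 4 − 1 = 3.

3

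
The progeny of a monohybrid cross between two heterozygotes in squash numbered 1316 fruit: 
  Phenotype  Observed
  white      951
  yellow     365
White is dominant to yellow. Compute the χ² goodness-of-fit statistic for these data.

For a monohybrid cross between heterozygotes with complete dominance, the expected phenotypic ratio is 3:1.
The 3:1 ratio has 4 parts, so with N = 1316 the expected counts are:
  white: 1316 × 3/4 = 987
  yellow: 1316 × 1/4 = 329
χ² = Σ (O − E)² / E
  white: (951 − 987)² / 987 = 1.3131
  yellow: (365 − 329)² / 329 = 3.9392
χ² = 1.3131 + 3.9392 = 5.2523 ≈ 5.252

5.252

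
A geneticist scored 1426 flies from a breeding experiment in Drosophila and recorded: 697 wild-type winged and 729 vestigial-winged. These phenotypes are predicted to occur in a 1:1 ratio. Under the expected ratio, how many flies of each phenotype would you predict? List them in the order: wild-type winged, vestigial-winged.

713, 713

Expected counts for N = 1426 under a 1:1 ratio (total parts = 2):
  wild-type winged: 1426 × 1/2 = 713
  vestigial-winged: 1426 × 1/2 = 713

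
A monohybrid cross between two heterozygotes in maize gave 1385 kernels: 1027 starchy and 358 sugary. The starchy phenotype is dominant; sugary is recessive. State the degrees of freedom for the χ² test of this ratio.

1

For a monohybrid cross between heterozygotes with complete dominance, the expected phenotypic ratio is 3:1.
A goodness-of-fit test with 2 phenotype classes has df = 2 − 1 = 1.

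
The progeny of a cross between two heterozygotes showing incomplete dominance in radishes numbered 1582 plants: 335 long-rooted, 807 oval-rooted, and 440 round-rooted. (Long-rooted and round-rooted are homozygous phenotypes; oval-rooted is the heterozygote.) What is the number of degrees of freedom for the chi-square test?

2

With incomplete dominance, a heterozygote × heterozygote cross gives a 1:2:1 phenotypic ratio.
A goodness-of-fit test with 3 phenotype classes has df = 3 − 1 = 2.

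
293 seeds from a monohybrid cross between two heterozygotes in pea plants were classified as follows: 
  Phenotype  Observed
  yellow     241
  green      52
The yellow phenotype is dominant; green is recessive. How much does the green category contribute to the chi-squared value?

For a monohybrid cross between heterozygotes with complete dominance, the expected phenotypic ratio is 3:1.
Total ratio parts = 4. Expected numbers out of 293:
  yellow: 293 × 3/4 = 219.75
  green: 293 × 1/4 = 73.25
Contribution of green: (52 − 73.25)² / 73.25 = 6.1647

6.165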